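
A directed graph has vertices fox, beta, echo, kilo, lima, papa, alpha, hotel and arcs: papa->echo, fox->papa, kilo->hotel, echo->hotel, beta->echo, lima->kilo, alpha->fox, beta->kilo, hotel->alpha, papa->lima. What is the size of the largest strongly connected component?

{fox, echo, kilo, lima, papa, alpha, hotel} are all mutually reachable — one SCC of size 7.
{beta} is an SCC by itself.
The largest has 7 vertices.

7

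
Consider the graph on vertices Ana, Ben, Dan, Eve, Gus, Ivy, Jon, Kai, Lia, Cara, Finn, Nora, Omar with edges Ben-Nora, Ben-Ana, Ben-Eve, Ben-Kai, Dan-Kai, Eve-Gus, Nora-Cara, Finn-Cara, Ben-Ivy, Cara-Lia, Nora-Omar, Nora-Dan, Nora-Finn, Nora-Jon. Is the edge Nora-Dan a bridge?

After removing Nora-Dan, the path Nora-Ben-Kai-Dan still connects them, so the edge is not a bridge.

No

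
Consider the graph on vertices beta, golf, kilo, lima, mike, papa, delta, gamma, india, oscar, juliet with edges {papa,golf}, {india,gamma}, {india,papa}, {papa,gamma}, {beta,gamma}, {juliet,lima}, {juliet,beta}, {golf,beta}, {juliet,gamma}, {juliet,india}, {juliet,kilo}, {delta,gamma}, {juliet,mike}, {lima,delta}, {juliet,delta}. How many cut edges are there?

2

The edges on the cycle juliet-india-papa-golf-beta-gamma-delta-juliet are not bridges since each lies on that cycle.
But removing juliet–kilo disconnects juliet from kilo; removing juliet–mike disconnects juliet from mike — these are bridges.
That makes 2 bridges.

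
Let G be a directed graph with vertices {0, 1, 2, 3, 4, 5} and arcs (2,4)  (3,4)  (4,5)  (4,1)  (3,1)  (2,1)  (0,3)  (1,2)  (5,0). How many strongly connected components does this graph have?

{0, 1, 2, 3, 4, 5} are all mutually reachable — one SCC of size 6.
That gives 1 strongly connected component.

1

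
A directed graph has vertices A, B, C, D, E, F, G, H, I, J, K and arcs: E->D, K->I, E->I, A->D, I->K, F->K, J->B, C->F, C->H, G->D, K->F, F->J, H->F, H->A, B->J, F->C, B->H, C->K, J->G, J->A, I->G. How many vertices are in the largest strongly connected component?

7

{B, C, F, H, I, J, K} are all mutually reachable — one SCC of size 7.
{D} is an SCC by itself.
{G} is an SCC by itself.
{E} is an SCC by itself.
{A} is an SCC by itself.
The largest has 7 vertices.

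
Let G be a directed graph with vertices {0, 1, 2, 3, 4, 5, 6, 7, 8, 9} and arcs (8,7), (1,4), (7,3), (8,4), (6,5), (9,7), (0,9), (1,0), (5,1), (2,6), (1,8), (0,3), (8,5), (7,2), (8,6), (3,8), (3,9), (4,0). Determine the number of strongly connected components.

1

{0, 1, 2, 3, 4, 5, 6, 7, 8, 9} are all mutually reachable — one SCC of size 10.
That gives 1 strongly connected component.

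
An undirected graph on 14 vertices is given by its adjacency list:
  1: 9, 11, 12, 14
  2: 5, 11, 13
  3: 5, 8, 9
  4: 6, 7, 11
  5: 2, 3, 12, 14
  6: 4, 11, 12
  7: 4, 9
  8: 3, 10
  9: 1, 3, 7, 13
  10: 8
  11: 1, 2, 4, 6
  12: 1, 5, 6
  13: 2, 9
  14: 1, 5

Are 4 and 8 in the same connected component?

From 4 we can reach 1, 2, 3, 4, 5, 6, 7, 8, 9, 10, 11, 12, 13, 14, which includes 8.

Yes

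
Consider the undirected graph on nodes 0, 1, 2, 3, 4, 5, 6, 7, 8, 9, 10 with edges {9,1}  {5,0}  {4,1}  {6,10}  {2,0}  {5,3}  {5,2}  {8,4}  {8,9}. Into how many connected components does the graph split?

7 is isolated — a component by itself.
Starting from 6 we can reach 6, 10. That is one component of size 2.
Starting from 0 we can reach 0, 2, 3, 5. That is one component of size 4.
Starting from 1 we can reach 1, 4, 8, 9. That is one component of size 4.
Total: 4 components.

4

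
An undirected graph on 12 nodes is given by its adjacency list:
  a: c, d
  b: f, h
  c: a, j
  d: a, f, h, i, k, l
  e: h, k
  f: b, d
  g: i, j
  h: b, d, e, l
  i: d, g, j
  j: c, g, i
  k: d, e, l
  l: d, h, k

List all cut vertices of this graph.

Removing d increases the component count from 1 to 2, so d is a cut vertex.
By contrast removing l leaves 1 component; it is not a cut vertex. No other vertex is a cut vertex either.

d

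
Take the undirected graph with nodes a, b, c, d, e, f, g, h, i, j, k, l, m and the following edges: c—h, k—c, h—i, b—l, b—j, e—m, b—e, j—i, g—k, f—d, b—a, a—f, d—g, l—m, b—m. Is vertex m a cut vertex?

Deleting m leaves 1 component (was 1) (its neighbors b, e, l remain connected to each other), so m is not a cut vertex.

No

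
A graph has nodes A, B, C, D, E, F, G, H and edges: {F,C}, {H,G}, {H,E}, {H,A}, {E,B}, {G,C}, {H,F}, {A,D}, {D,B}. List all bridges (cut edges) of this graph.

The edges on the cycle H-A-D-B-E-H are not bridges since each lies on that cycle.
Every edge lies on some cycle, so there are no bridges.

none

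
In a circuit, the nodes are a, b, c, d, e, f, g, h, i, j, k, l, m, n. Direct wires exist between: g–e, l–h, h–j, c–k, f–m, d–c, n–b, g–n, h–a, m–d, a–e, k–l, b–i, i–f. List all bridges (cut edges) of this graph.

h-j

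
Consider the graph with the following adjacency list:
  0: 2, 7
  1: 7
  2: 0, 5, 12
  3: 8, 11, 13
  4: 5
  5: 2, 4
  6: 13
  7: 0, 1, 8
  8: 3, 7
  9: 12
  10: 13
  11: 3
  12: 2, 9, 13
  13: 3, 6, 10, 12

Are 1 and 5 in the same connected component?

Yes

From 1 we can reach 0, 1, 2, 3, 4, 5, 6, 7, 8, 9, 10, 11, 12, 13, which includes 5.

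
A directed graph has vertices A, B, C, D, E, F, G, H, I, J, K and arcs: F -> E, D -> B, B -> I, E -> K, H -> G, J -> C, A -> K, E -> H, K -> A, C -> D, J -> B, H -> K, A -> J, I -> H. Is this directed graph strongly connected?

There is no directed path from E to F, so the graph is not strongly connected.

No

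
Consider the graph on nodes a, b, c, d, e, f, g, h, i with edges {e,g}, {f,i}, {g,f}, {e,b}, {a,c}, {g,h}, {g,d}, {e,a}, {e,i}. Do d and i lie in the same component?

From d we can reach a, b, c, d, e, f, g, h, i, which includes i.

Yes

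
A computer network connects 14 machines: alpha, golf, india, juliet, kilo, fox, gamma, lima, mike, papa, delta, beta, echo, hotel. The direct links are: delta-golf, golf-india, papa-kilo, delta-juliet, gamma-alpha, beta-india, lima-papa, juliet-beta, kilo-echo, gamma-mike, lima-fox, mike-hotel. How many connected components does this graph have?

Starting from mike we can reach mike, alpha, gamma, hotel. That is one component of size 4.
Starting from fox we can reach fox, echo, kilo, lima, papa. That is one component of size 5.
Starting from beta we can reach beta, golf, delta, india, juliet. That is one component of size 5.
Total: 3 components.

3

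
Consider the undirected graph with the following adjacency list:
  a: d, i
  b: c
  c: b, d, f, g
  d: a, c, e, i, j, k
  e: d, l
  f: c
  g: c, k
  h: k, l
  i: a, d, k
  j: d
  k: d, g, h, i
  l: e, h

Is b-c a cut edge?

Removing b-c leaves no path between b and c: the component count goes from 1 to 2. So it is a bridge.

Yes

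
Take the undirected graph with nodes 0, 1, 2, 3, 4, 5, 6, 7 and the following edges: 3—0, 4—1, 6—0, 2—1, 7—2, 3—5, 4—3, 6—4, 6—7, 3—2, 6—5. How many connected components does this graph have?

Starting from 0 we can reach 0, 1, 2, 3, 4, 5, 6, 7. That is one component of size 8.
Total: 1 component.

1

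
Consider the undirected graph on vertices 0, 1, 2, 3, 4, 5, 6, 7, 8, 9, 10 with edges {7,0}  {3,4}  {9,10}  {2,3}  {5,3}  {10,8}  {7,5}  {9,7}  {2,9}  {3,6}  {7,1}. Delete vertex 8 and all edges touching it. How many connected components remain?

1

With 8 gone, the remaining components are: {0, 1, 2, 3, 4, 5, 6, 7, 9, 10}.
That is 1 component.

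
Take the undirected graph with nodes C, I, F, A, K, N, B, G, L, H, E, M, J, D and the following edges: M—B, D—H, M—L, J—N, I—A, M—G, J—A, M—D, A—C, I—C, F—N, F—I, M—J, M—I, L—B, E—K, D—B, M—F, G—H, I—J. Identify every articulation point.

Removing M increases the component count from 2 to 3, so M is a cut vertex.
By contrast removing J leaves 2 components; it is not a cut vertex. No other vertex is a cut vertex either.

M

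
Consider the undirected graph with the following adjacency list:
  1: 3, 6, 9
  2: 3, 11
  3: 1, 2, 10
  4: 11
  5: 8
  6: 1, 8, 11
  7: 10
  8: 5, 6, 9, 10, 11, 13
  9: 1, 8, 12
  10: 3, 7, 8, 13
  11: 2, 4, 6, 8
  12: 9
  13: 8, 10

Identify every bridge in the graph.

10-7, 11-4, 12-9, 5-8

The edges on the cycle 8-10-13-8 are not bridges since each lies on that cycle.
But removing 4-11 disconnects 4 from 11; removing 5-8 disconnects 5 from 8; removing 12-9 disconnects 12 from 9; removing 10-7 disconnects 10 from 7 — these are bridges.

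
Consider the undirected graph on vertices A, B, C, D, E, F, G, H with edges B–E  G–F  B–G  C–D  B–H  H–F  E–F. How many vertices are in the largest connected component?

5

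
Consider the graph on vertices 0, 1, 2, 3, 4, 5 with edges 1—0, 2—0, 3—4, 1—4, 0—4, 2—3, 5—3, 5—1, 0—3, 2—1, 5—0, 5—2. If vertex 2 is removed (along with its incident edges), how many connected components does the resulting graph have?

1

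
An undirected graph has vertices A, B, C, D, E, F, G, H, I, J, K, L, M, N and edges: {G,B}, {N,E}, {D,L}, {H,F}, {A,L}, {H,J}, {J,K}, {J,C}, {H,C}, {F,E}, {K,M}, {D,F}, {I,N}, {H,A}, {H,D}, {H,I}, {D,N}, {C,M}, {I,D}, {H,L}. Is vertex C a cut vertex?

No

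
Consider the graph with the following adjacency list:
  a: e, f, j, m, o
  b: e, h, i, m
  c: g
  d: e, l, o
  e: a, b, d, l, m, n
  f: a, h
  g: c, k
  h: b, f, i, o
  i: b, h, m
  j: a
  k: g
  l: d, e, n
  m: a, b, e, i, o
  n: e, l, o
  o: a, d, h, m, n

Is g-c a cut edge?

Removing g-c leaves no path between g and c: the component count goes from 2 to 3. So it is a bridge.

Yes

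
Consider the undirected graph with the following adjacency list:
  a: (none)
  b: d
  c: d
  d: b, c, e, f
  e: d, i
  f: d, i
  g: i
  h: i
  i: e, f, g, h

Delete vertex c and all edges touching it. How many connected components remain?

2

With c gone, the remaining components are: {a}; {b, d, e, f, g, h, i}.
That is 2 components.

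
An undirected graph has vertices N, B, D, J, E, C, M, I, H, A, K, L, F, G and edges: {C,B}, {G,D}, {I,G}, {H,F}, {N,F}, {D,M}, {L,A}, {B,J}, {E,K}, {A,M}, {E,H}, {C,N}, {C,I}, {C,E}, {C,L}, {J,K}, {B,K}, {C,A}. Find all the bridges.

The edges on the cycle B-J-K-B are not bridges since each lies on that cycle.
Every edge lies on some cycle, so there are no bridges.

none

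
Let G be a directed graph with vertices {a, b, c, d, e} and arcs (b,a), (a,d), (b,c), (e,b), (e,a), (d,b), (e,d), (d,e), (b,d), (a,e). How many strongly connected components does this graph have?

{a, b, d, e} are all mutually reachable — one SCC of size 4.
{c} is an SCC by itself.
That gives 2 strongly connected components.

2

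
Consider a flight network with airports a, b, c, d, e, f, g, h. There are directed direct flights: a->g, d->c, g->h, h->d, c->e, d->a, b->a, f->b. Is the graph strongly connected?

There is no directed path from a to b, so the graph is not strongly connected.

No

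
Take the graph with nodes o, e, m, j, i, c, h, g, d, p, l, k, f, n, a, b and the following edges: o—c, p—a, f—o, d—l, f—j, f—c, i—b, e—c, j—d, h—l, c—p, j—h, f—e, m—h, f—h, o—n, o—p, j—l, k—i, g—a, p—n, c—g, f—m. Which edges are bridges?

The edges on the cycle j-d-l-j are not bridges since each lies on that cycle.
But removing k—i disconnects k from i; removing i—b disconnects i from b — these are bridges.

b-i, i-k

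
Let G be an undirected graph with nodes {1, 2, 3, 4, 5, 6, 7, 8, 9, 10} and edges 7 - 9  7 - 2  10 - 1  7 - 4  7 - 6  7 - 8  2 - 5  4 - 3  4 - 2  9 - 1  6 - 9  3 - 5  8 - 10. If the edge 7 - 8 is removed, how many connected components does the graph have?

7 and 8 are still connected via 7-9-1-10-8, so the component count stays at 1.

1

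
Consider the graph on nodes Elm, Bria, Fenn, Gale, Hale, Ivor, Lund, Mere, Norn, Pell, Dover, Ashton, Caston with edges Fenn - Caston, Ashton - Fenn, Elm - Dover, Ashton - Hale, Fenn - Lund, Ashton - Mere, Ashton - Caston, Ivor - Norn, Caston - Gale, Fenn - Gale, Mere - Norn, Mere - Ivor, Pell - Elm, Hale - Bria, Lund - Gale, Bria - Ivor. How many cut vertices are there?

Removing Elm increases the component count from 2 to 3, so Elm is a cut vertex.
Removing Ashton increases the component count from 2 to 3, so Ashton is a cut vertex.
By contrast removing Ivor leaves 2 components; it is not a cut vertex. No other vertex is a cut vertex either.

2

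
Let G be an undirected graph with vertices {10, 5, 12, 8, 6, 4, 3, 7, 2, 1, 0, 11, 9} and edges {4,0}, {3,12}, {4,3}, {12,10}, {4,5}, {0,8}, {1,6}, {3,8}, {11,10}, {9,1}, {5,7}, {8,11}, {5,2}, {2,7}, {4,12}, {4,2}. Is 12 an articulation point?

No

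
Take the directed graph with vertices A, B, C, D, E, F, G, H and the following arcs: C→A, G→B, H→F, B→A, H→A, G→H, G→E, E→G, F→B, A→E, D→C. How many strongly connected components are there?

{A, B, E, F, G, H} are all mutually reachable — one SCC of size 6.
{D} is an SCC by itself.
{C} is an SCC by itself.
That gives 3 strongly connected components.

3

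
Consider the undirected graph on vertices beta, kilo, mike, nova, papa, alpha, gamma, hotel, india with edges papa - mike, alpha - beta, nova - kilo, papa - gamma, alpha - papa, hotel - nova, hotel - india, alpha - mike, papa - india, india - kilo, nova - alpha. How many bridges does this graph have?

2

The edges on the cycle nova-alpha-papa-india-kilo-nova are not bridges since each lies on that cycle.
But removing papa - gamma disconnects papa from gamma; removing alpha - beta disconnects alpha from beta — these are bridges.
That makes 2 bridges.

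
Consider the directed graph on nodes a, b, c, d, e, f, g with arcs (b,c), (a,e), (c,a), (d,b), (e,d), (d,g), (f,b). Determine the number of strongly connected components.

{a, b, c, d, e} are all mutually reachable — one SCC of size 5.
{g} is an SCC by itself.
{f} is an SCC by itself.
That gives 3 strongly connected components.

3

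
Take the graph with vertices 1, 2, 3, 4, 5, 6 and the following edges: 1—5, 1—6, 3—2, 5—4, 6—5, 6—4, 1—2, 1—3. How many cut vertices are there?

Removing 1 increases the component count from 1 to 2, so 1 is a cut vertex.
By contrast removing 2 leaves 1 component; it is not a cut vertex. No other vertex is a cut vertex either.

1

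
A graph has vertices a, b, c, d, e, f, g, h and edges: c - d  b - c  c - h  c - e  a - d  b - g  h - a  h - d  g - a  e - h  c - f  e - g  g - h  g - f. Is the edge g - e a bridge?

After removing g - e, the path g-h-e still connects them, so the edge is not a bridge.

No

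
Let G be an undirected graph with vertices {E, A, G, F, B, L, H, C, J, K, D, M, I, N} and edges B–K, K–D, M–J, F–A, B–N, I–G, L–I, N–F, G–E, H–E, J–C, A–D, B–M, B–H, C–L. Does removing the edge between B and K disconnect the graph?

No

After removing B–K, the path B-N-F-A-D-K still connects them, so the edge is not a bridge.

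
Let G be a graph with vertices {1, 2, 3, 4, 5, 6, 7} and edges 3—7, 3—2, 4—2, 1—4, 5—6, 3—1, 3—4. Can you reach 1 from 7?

Yes

From 7 we can reach 1, 2, 3, 4, 7, which includes 1.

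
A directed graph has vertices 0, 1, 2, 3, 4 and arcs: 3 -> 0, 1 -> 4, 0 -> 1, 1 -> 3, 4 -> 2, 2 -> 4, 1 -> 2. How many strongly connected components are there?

{0, 1, 3} are all mutually reachable — one SCC of size 3.
{2, 4} are all mutually reachable — one SCC of size 2.
That gives 2 strongly connected components.

2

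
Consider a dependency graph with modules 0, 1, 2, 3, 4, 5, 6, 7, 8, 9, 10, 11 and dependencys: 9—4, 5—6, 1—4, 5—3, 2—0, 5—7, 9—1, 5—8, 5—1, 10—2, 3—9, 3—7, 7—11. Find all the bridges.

The edges on the cycle 5-3-9-4-1-5 are not bridges since each lies on that cycle.
But removing 11—7 disconnects 11 from 7; removing 5—8 disconnects 5 from 8; removing 10—2 disconnects 10 from 2; removing 5—6 disconnects 5 from 6 — these are bridges.
In total 5 edges are bridges.

0-2, 10-2, 11-7, 5-6, 5-8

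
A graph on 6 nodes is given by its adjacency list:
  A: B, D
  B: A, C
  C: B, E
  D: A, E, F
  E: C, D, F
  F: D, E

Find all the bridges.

The edges on the cycle D-E-F-D are not bridges since each lies on that cycle.
Every edge lies on some cycle, so there are no bridges.

none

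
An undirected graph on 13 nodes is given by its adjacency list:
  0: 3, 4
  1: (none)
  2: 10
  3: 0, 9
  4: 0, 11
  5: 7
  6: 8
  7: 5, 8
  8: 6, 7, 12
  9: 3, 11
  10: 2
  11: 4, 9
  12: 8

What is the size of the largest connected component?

5

1 is isolated — a component by itself.
Starting from 2 we can reach 2, 10. That is one component of size 2.
Starting from 5 we can reach 5, 6, 7, 8, 12. That is one component of size 5.
Starting from 0 we can reach 0, 3, 4, 9, 11. That is one component of size 5.
The largest has 5 vertices.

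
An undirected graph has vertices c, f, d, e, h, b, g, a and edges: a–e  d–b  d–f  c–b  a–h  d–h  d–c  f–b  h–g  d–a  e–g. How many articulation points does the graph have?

1

Removing d increases the component count from 1 to 2, so d is a cut vertex.
By contrast removing g leaves 1 component; it is not a cut vertex. No other vertex is a cut vertex either.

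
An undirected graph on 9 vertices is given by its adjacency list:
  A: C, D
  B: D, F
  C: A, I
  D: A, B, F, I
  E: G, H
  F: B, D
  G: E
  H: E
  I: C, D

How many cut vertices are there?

Removing D increases the component count from 2 to 3, so D is a cut vertex.
Removing E increases the component count from 2 to 3, so E is a cut vertex.
By contrast removing I leaves 2 components; it is not a cut vertex. No other vertex is a cut vertex either.

2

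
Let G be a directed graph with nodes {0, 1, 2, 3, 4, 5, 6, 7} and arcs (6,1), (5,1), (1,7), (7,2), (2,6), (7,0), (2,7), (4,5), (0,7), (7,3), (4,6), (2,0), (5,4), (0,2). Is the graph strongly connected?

There is no directed path from 0 to 5, so the graph is not strongly connected.

No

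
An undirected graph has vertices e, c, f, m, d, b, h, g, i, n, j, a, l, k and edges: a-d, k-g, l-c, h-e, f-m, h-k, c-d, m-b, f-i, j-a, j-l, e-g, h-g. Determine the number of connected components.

n is isolated — a component by itself.
Starting from e we can reach e, g, h, k. That is one component of size 4.
Starting from b we can reach b, f, i, m. That is one component of size 4.
Starting from a we can reach a, c, d, j, l. That is one component of size 5.
Total: 4 components.

4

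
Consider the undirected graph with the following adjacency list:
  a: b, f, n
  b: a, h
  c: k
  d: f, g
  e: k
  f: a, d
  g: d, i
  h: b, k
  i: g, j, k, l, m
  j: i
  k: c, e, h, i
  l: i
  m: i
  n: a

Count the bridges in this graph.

The edges on the cycle k-i-g-d-f-a-b-h-k are not bridges since each lies on that cycle.
But removing i-l disconnects i from l; removing n-a disconnects n from a; removing i-m disconnects i from m; removing i-j disconnects i from j — these are bridges.
In total 6 edges are bridges.

6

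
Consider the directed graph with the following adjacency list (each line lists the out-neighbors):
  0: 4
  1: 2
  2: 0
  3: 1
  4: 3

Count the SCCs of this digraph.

1

{0, 1, 2, 3, 4} are all mutually reachable — one SCC of size 5.
That gives 1 strongly connected component.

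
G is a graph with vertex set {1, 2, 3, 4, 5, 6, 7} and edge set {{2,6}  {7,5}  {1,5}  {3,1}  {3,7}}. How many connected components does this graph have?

3

4 is isolated — a component by itself.
Starting from 2 we can reach 2, 6. That is one component of size 2.
Starting from 1 we can reach 1, 3, 5, 7. That is one component of size 4.
Total: 3 components.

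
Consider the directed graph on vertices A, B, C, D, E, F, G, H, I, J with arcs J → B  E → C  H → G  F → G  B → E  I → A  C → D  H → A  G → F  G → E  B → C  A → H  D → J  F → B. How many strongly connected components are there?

{B, C, D, E, J} are all mutually reachable — one SCC of size 5.
{F, G} are all mutually reachable — one SCC of size 2.
{A, H} are all mutually reachable — one SCC of size 2.
{I} is an SCC by itself.
That gives 4 strongly connected components.

4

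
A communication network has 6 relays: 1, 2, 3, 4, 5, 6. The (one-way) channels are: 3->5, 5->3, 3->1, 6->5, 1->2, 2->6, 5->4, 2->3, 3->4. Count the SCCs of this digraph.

{1, 2, 3, 5, 6} are all mutually reachable — one SCC of size 5.
{4} is an SCC by itself.
That gives 2 strongly connected components.

2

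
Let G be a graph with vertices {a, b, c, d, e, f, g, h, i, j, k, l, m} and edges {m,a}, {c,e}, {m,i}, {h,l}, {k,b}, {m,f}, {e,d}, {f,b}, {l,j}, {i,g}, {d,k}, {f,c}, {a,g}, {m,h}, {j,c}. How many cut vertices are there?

1

Removing m increases the component count from 1 to 2, so m is a cut vertex.
By contrast removing f leaves 1 component; it is not a cut vertex. No other vertex is a cut vertex either.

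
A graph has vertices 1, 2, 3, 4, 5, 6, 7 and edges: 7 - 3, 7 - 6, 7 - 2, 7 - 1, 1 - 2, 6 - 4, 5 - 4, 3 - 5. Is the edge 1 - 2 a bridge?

No

After removing 1 - 2, the path 1-7-2 still connects them, so the edge is not a bridge.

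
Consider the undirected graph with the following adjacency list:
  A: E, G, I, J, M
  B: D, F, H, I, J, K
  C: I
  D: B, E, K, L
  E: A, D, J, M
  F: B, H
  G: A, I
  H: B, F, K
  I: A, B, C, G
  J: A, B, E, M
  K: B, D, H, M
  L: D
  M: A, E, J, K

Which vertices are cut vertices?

Removing D increases the component count from 1 to 2, so D is a cut vertex.
Removing I increases the component count from 1 to 2, so I is a cut vertex.
By contrast removing C leaves 1 component; it is not a cut vertex. No other vertex is a cut vertex either.

D, I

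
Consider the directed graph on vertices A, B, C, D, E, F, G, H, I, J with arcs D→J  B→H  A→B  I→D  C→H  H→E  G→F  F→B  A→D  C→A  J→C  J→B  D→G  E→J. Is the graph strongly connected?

No

There is no directed path from F to I, so the graph is not strongly connected.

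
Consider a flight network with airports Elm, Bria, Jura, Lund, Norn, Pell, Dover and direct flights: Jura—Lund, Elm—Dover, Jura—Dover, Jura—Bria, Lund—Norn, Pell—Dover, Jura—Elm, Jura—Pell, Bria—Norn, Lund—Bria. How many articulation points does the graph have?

Removing Jura increases the component count from 1 to 2, so Jura is a cut vertex.
By contrast removing Pell leaves 1 component; it is not a cut vertex. No other vertex is a cut vertex either.

1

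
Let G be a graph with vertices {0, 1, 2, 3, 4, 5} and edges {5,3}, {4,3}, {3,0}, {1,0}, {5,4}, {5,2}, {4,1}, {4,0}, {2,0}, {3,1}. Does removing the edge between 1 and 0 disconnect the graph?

After removing 1–0, the path 1-4-0 still connects them, so the edge is not a bridge.

No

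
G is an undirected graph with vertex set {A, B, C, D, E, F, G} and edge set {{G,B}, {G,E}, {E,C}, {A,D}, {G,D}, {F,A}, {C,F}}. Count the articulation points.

Removing G increases the component count from 1 to 2, so G is a cut vertex.
By contrast removing B leaves 1 component; it is not a cut vertex. No other vertex is a cut vertex either.

1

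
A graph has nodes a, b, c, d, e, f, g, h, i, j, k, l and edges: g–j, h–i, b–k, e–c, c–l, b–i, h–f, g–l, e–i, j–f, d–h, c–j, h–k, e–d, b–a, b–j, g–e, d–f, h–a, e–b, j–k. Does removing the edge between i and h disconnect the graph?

After removing i–h, the path i-e-d-h still connects them, so the edge is not a bridge.

No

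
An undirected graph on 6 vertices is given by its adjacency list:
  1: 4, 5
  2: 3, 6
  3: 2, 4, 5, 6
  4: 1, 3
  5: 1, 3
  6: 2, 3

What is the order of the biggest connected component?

6

Starting from 1 we can reach 1, 2, 3, 4, 5, 6. That is one component of size 6.
The largest has 6 vertices.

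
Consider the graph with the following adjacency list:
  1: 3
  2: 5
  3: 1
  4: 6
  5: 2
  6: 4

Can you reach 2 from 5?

Yes

From 5 we can reach 2, 5, which includes 2.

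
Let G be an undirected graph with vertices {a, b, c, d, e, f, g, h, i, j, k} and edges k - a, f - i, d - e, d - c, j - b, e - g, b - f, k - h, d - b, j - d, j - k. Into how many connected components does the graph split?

1

Starting from a we can reach a, b, c, d, e, f, g, h, i, j, k. That is one component of size 11.
Total: 1 component.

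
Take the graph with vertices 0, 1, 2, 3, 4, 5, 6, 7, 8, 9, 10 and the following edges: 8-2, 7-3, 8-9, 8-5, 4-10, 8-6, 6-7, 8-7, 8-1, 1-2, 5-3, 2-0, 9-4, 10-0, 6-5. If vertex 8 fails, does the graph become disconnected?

Deleting 8 raises the number of components from 1 to 2, so 8 is a cut vertex.

Yes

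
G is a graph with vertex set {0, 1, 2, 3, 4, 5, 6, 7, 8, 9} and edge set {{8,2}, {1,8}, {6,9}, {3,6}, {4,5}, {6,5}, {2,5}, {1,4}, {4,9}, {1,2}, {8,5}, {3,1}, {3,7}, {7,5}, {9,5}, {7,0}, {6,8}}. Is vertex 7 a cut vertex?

Deleting 7 raises the number of components from 1 to 2, so 7 is a cut vertex.

Yes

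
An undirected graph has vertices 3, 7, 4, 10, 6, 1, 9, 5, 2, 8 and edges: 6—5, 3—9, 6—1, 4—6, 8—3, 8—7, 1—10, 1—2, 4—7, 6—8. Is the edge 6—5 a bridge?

Yes

Removing 6—5 leaves no path between 6 and 5: the component count goes from 1 to 2. So it is a bridge.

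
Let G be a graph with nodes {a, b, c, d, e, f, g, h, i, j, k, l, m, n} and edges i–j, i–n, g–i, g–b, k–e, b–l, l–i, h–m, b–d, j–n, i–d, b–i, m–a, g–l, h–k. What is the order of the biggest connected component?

7

f is isolated — a component by itself.
c is isolated — a component by itself.
Starting from a we can reach a, e, h, k, m. That is one component of size 5.
Starting from b we can reach b, d, g, i, j, l, n. That is one component of size 7.
The largest has 7 vertices.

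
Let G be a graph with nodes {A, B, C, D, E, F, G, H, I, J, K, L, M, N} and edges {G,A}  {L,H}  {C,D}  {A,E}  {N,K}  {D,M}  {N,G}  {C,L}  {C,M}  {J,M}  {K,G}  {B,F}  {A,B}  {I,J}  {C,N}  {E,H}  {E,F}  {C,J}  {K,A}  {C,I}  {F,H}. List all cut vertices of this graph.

Removing C increases the component count from 1 to 2, so C is a cut vertex.
By contrast removing E leaves 1 component; it is not a cut vertex. No other vertex is a cut vertex either.

C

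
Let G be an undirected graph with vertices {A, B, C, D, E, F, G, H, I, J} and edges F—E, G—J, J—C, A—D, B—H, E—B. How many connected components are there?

4

I is isolated — a component by itself.
Starting from A we can reach A, D. That is one component of size 2.
Starting from C we can reach C, G, J. That is one component of size 3.
Starting from B we can reach B, E, F, H. That is one component of size 4.
Total: 4 components.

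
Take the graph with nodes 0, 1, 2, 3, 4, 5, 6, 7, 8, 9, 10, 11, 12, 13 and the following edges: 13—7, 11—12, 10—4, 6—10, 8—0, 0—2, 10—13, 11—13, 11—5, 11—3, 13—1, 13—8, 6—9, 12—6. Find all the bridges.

0-2, 0-8, 1-13, 10-4, 11-3, 11-5, 13-7, 13-8, 6-9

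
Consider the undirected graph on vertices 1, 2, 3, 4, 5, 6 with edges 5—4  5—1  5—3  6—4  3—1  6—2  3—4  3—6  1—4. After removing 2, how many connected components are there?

1

With 2 gone, the remaining components are: {1, 3, 4, 5, 6}.
That is 1 component.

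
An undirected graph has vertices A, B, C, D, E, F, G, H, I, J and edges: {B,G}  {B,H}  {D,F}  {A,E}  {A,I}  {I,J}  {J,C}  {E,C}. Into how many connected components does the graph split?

3

Starting from D we can reach D, F. That is one component of size 2.
Starting from B we can reach B, G, H. That is one component of size 3.
Starting from A we can reach A, C, E, I, J. That is one component of size 5.
Total: 3 components.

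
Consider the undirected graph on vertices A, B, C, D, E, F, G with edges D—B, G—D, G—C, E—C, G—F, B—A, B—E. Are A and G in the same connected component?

From A we can reach A, B, C, D, E, F, G, which includes G.

Yes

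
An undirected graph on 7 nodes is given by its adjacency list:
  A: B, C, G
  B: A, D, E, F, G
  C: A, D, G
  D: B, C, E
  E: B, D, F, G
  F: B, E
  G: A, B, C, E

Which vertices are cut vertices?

none

Removing F, for instance, still leaves 1 component. No single vertex removal increases the component count — the graph has no articulation points.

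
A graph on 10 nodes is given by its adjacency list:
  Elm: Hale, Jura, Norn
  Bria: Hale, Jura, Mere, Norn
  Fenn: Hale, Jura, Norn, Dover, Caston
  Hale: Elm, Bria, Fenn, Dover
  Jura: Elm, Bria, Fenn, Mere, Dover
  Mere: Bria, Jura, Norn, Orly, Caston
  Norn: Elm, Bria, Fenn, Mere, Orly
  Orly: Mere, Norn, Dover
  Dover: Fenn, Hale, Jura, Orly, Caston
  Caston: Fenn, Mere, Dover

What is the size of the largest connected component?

Starting from Elm we can reach Elm, Bria, Fenn, Hale, Jura, Mere, Norn, Orly, Dover, Caston. That is one component of size 10.
The largest has 10 vertices.

10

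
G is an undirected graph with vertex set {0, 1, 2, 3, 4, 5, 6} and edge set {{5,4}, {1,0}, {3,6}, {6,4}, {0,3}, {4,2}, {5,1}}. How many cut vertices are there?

1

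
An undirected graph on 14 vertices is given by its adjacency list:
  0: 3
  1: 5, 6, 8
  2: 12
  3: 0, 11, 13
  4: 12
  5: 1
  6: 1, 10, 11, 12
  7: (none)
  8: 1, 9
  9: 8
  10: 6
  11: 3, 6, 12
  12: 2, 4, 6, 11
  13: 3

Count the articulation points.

Removing 1 increases the component count from 2 to 4, so 1 is a cut vertex.
Removing 3 increases the component count from 2 to 4, so 3 is a cut vertex.
Removing 6 increases the component count from 2 to 4, so 6 is a cut vertex.
Likewise 8, 11, 12 are cut vertices.
By contrast removing 13 leaves 2 components; it is not a cut vertex. No other vertex is a cut vertex either.

6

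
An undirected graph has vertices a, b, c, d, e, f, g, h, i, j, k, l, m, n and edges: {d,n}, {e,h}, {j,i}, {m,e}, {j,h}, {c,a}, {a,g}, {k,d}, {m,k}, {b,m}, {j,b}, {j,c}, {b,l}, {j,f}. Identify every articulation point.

a, b, c, d, j, k, m

Removing a increases the component count from 1 to 2, so a is a cut vertex.
Removing b increases the component count from 1 to 2, so b is a cut vertex.
Removing c increases the component count from 1 to 2, so c is a cut vertex.
Likewise d, j, k, m are cut vertices.
By contrast removing g leaves 1 component; it is not a cut vertex. No other vertex is a cut vertex either.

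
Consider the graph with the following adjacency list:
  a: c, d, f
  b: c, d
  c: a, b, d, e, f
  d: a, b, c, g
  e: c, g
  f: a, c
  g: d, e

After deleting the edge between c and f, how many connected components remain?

1

c and f are still connected via c-a-f, so the component count stays at 1.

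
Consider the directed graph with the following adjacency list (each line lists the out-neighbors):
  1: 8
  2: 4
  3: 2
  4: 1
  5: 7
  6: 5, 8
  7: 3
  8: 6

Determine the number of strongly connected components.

{1, 2, 3, 4, 5, 6, 7, 8} are all mutually reachable — one SCC of size 8.
That gives 1 strongly connected component.

1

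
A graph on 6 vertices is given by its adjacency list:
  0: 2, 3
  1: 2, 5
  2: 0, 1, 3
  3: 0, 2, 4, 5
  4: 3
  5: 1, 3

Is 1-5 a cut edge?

After removing 1-5, the path 1-2-3-5 still connects them, so the edge is not a bridge.

No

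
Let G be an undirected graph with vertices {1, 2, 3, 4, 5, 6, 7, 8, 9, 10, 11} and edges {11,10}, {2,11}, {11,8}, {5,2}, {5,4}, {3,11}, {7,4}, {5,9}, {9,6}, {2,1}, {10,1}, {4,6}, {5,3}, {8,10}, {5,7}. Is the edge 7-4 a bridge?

No

After removing 7-4, the path 7-5-4 still connects them, so the edge is not a bridge.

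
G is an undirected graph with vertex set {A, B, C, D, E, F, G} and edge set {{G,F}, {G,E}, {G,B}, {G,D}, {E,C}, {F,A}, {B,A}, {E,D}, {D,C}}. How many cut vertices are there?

1

Removing G increases the component count from 1 to 2, so G is a cut vertex.
By contrast removing B leaves 1 component; it is not a cut vertex. No other vertex is a cut vertex either.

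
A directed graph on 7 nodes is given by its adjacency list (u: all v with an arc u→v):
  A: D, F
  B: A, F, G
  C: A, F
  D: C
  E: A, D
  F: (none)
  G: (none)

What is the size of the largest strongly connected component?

3

{A, C, D} are all mutually reachable — one SCC of size 3.
{E} is an SCC by itself.
{G} is an SCC by itself.
{F} is an SCC by itself.
{B} is an SCC by itself.
The largest has 3 vertices.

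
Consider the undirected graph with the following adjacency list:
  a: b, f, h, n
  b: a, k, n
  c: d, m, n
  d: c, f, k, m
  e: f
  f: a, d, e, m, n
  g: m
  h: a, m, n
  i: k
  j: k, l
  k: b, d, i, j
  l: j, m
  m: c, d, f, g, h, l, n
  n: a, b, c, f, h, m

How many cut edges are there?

3

The edges on the cycle m-l-j-k-d-m are not bridges since each lies on that cycle.
But removing m-g disconnects m from g; removing k-i disconnects k from i; removing f-e disconnects f from e — these are bridges.
That makes 3 bridges.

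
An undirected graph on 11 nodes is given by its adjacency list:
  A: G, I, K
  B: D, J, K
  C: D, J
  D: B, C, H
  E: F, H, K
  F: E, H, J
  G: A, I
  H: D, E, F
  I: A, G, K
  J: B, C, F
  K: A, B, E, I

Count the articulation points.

1

Removing K increases the component count from 1 to 2, so K is a cut vertex.
By contrast removing C leaves 1 component; it is not a cut vertex. No other vertex is a cut vertex either.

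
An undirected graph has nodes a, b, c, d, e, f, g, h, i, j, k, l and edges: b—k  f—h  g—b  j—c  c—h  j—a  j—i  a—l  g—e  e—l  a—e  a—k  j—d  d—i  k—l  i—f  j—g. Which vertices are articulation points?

j

Removing j increases the component count from 1 to 2, so j is a cut vertex.
By contrast removing d leaves 1 component; it is not a cut vertex. No other vertex is a cut vertex either.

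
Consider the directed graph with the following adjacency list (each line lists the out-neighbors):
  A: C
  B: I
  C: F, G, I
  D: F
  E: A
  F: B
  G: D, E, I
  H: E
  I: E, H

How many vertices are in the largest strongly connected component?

{A, B, C, D, E, F, G, H, I} are all mutually reachable — one SCC of size 9.
The largest has 9 vertices.

9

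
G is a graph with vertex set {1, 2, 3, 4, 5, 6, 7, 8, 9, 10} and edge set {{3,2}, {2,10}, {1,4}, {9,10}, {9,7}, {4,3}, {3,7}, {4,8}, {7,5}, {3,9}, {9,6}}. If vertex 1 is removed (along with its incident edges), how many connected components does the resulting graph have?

1

With 1 gone, the remaining components are: {2, 3, 4, 5, 6, 7, 8, 9, 10}.
That is 1 component.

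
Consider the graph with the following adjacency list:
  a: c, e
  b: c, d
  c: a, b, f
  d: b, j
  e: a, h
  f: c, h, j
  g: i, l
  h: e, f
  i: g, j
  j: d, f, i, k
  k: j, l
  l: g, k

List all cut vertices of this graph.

Removing j increases the component count from 1 to 2, so j is a cut vertex.
By contrast removing d leaves 1 component; it is not a cut vertex. No other vertex is a cut vertex either.

j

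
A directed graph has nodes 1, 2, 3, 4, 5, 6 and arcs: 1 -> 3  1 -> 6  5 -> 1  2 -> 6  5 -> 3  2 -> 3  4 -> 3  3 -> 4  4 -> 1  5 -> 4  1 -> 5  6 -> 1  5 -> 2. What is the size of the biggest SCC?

{1, 2, 3, 4, 5, 6} are all mutually reachable — one SCC of size 6.
The largest has 6 vertices.

6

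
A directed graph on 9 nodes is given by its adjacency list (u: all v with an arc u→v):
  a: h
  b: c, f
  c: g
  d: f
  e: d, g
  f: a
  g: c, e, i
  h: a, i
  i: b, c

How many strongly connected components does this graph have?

{a, b, c, d, e, f, g, h, i} are all mutually reachable — one SCC of size 9.
That gives 1 strongly connected component.

1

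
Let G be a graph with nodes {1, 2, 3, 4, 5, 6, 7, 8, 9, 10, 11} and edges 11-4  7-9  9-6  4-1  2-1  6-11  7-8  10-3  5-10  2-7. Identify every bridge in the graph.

The edges on the cycle 2-7-9-6-11-4-1-2 are not bridges since each lies on that cycle.
But removing 5-10 disconnects 5 from 10; removing 7-8 disconnects 7 from 8; removing 10-3 disconnects 10 from 3 — these are bridges.

10-3, 10-5, 7-8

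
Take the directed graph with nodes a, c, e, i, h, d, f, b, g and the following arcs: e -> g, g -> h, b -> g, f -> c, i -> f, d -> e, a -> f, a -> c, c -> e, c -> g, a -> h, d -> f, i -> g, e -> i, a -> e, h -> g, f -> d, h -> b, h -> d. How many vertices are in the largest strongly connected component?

{b, c, d, e, f, g, h, i} are all mutually reachable — one SCC of size 8.
{a} is an SCC by itself.
The largest has 8 vertices.

8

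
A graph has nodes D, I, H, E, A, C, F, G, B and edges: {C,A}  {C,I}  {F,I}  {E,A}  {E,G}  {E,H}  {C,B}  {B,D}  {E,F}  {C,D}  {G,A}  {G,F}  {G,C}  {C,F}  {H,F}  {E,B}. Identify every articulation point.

Removing G, for instance, still leaves 1 component. No single vertex removal increases the component count — the graph has no articulation points.

none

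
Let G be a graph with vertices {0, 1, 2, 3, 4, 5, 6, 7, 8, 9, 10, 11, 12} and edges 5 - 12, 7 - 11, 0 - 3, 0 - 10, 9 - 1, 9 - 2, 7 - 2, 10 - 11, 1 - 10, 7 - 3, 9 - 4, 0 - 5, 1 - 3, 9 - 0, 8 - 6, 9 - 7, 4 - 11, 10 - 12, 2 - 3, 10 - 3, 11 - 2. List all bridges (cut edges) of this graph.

The edges on the cycle 0-5-12-10-0 are not bridges since each lies on that cycle.
But removing 8 - 6 disconnects 8 from 6 — this is a bridge.

6-8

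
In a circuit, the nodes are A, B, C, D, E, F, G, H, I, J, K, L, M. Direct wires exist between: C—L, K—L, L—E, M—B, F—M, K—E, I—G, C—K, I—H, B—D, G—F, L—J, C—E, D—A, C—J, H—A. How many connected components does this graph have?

Starting from C we can reach C, E, J, K, L. That is one component of size 5.
Starting from A we can reach A, B, D, F, G, H, I, M. That is one component of size 8.
Total: 2 components.

2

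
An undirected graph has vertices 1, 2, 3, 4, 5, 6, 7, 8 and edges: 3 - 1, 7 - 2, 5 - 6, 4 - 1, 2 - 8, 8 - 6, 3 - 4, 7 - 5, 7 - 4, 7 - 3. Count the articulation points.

Removing 7 increases the component count from 1 to 2, so 7 is a cut vertex.
By contrast removing 6 leaves 1 component; it is not a cut vertex. No other vertex is a cut vertex either.

1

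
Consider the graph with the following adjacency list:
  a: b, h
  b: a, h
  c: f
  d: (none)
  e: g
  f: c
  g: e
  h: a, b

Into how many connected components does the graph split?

4

d is isolated — a component by itself.
Starting from c we can reach c, f. That is one component of size 2.
Starting from e we can reach e, g. That is one component of size 2.
Starting from a we can reach a, b, h. That is one component of size 3.
Total: 4 components.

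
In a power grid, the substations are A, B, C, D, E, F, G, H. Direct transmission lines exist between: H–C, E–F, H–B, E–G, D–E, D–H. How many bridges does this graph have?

6

removing G–E disconnects G from E; removing B–H disconnects B from H; removing E–F disconnects E from F; removing C–H disconnects C from H — these are bridges.
In total 6 edges are bridges.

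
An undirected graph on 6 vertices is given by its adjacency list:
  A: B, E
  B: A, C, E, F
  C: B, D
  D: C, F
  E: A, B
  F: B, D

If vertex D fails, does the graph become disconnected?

No

Deleting D leaves 1 component (was 1) (its neighbors C, F remain connected to each other), so D is not a cut vertex.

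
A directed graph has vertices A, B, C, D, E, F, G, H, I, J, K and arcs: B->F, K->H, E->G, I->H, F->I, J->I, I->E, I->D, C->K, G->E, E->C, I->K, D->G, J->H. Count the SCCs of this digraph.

{E, G} are all mutually reachable — one SCC of size 2.
{K} is an SCC by itself.
{I} is an SCC by itself.
{H} is an SCC by itself.
{F} is an SCC by itself.
(and 5 more singleton SCCs)
That gives 10 strongly connected components.

10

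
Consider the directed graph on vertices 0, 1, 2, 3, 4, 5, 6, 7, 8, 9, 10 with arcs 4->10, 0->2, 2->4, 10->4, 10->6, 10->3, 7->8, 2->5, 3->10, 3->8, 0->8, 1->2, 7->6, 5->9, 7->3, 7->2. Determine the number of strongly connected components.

9

{3, 4, 10} are all mutually reachable — one SCC of size 3.
{1} is an SCC by itself.
{9} is an SCC by itself.
{0} is an SCC by itself.
{7} is an SCC by itself.
(and 4 more singleton SCCs)
That gives 9 strongly connected components.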